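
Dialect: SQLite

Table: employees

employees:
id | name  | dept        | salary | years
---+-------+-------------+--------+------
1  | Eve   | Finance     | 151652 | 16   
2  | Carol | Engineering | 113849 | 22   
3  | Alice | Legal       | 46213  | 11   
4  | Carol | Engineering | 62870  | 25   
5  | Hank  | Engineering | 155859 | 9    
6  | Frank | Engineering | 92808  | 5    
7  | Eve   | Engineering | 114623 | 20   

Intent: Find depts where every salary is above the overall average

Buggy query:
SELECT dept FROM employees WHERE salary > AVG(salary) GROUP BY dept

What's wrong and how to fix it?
Bug: WHERE evaluates per row before aggregation, so AVG() is unavailable

Fix: Compute the overall average in a scalar subquery and compare each group's MIN against it in HAVING

Corrected query:
SELECT dept FROM employees GROUP BY dept HAVING MIN(salary) > (SELECT AVG(salary) FROM employees)

Result:
dept   
-------
Finance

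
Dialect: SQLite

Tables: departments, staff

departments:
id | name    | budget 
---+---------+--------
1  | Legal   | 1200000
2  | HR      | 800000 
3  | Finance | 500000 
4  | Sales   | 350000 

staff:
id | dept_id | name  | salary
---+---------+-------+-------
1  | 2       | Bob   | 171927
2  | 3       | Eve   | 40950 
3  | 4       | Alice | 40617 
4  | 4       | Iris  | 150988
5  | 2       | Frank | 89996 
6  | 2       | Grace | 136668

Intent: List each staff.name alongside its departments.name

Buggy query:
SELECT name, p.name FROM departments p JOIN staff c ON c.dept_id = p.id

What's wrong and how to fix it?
Bug: Both tables have a 'name' column; the unqualified reference is ambiguous

Fix: Qualify the column with its table alias (c.name)

Corrected query:
SELECT c.name, p.name FROM departments p JOIN staff c ON c.dept_id = p.id

Result:
name  | name   
------+--------
Bob   | HR     
Eve   | Finance
Alice | Sales  
Iris  | Sales  
Frank | HR     
Grace | HR     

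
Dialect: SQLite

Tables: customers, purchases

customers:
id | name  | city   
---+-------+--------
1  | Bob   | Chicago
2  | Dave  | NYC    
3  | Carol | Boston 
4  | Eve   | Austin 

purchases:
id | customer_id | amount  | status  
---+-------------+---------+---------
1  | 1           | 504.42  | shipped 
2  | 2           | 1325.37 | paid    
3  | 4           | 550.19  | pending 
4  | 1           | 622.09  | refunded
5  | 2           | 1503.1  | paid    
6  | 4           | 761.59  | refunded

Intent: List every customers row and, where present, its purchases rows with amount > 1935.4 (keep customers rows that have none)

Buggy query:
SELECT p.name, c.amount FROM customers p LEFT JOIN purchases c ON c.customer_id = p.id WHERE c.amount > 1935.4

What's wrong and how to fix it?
Bug: Filtering c.amount in WHERE discards the NULL rows produced by LEFT JOIN, turning it into an inner join

Fix: Put 'c.amount > 1935.4' in the JOIN's ON clause instead of WHERE

Corrected query:
SELECT p.name, c.amount FROM customers p LEFT JOIN purchases c ON c.customer_id = p.id AND c.amount > 1935.4

Result:
name  | amount
------+-------
Bob   | NULL  
Dave  | NULL  
Carol | NULL  
Eve   | NULL  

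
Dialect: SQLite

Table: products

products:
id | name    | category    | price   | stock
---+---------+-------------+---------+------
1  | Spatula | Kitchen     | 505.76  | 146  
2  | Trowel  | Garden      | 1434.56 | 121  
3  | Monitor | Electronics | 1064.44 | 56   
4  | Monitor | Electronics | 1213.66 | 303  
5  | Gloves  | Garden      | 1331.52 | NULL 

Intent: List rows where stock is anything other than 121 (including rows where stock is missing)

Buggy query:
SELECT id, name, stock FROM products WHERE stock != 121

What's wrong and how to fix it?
Bug: 'stock != 121' is unknown when stock is NULL, so NULL rows are silently excluded

Fix: Add an explicit OR stock IS NULL to include the missing-value rows

Corrected query:
SELECT id, name, stock FROM products WHERE stock != 121 OR stock IS NULL

Result:
id | name    | stock
---+---------+------
1  | Spatula | 146  
3  | Monitor | 56   
4  | Monitor | 303  
5  | Gloves  | NULL 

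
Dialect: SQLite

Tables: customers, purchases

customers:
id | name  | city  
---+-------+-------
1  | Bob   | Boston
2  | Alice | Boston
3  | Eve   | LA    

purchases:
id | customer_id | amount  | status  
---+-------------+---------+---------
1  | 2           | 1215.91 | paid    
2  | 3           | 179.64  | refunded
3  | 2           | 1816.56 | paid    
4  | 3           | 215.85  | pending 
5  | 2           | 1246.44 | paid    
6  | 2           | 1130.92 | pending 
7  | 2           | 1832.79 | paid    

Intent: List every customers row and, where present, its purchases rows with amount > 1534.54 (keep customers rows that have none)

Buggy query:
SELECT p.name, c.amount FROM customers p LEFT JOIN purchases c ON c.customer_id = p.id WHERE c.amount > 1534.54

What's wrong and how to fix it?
Bug: A WHERE condition on the right-hand table after LEFT JOIN drops unmatched parents

Fix: Put 'c.amount > 1534.54' in the JOIN's ON clause instead of WHERE

Corrected query:
SELECT p.name, c.amount FROM customers p LEFT JOIN purchases c ON c.customer_id = p.id AND c.amount > 1534.54

Result:
name  | amount 
------+--------
Bob   | NULL   
Alice | 1816.56
Alice | 1832.79
Eve   | NULL   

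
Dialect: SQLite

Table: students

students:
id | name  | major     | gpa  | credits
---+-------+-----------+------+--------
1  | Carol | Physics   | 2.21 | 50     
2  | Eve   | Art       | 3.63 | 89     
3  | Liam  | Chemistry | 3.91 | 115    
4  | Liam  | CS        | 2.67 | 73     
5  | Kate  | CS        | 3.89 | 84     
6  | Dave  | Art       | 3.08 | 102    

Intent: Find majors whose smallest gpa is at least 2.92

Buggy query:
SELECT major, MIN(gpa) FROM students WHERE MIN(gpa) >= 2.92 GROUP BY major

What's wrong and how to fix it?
Bug: Aggregates like MIN are computed per group after WHERE runs

Fix: Replace WHERE with HAVING after the GROUP BY

Corrected query:
SELECT major, MIN(gpa) FROM students GROUP BY major HAVING MIN(gpa) >= 2.92

Result:
major     | MIN(gpa)
----------+---------
Art       | 3.08    
Chemistry | 3.91    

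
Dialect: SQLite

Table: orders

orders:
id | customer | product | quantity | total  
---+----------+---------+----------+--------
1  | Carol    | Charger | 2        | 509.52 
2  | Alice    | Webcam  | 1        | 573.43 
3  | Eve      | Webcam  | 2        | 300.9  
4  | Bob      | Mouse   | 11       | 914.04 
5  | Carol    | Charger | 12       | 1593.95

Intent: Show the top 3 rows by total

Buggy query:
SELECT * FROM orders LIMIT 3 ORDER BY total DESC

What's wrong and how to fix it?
Bug: ORDER BY cannot follow LIMIT; LIMIT is the final clause

Fix: Sort with ORDER BY, then apply LIMIT

Corrected query:
SELECT * FROM orders ORDER BY total DESC LIMIT 3

Result:
id | customer | product | quantity | total  
---+----------+---------+----------+--------
5  | Carol    | Charger | 12       | 1593.95
4  | Bob      | Mouse   | 11       | 914.04 
2  | Alice    | Webcam  | 1        | 573.43 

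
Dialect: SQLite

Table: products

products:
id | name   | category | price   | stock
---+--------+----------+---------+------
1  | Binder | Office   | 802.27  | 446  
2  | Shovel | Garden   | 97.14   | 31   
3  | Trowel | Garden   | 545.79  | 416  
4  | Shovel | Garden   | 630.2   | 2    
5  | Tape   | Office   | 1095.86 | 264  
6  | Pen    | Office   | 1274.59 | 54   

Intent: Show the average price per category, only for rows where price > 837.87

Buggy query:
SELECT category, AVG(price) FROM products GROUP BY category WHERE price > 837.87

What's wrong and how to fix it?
Bug: WHERE cannot follow GROUP BY

Fix: Move the WHERE clause before GROUP BY

Corrected query:
SELECT category, AVG(price) FROM products WHERE price > 837.87 GROUP BY category

Result:
category | AVG(price)
---------+-----------
Office   | 1185.225  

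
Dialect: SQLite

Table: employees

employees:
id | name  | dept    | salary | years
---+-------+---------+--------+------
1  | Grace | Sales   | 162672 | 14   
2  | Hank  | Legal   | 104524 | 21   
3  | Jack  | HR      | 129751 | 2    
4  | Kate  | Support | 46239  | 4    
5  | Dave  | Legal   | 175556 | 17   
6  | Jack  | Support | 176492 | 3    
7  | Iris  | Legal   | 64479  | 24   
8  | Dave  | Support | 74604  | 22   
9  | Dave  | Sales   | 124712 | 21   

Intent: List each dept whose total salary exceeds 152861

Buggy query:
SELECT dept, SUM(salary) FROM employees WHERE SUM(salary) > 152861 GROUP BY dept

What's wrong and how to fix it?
Bug: WHERE runs before GROUP BY, so aggregates aren't available there

Fix: Move the aggregate condition to a HAVING clause

Corrected query:
SELECT dept, SUM(salary) FROM employees GROUP BY dept HAVING SUM(salary) > 152861

Result:
dept    | SUM(salary)
--------+------------
Legal   | 344559     
Sales   | 287384     
Support | 297335     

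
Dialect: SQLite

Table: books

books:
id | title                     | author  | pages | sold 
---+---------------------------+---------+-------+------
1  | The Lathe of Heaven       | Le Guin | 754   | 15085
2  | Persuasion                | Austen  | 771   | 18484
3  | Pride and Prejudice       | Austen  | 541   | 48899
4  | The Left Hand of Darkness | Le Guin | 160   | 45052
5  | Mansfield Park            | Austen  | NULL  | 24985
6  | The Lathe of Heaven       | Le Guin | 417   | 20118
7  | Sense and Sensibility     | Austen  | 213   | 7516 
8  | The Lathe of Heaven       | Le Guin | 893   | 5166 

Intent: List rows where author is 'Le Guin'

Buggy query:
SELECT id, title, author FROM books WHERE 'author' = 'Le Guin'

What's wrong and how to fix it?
Bug: Single quotes denote string literals in SQL; the column name is being compared as a constant string

Fix: Reference the column as author without single quotes

Corrected query:
SELECT id, title, author FROM books WHERE author = 'Le Guin'

Result:
id | title                     | author 
---+---------------------------+--------
1  | The Lathe of Heaven       | Le Guin
4  | The Left Hand of Darkness | Le Guin
6  | The Lathe of Heaven       | Le Guin
8  | The Lathe of Heaven       | Le Guin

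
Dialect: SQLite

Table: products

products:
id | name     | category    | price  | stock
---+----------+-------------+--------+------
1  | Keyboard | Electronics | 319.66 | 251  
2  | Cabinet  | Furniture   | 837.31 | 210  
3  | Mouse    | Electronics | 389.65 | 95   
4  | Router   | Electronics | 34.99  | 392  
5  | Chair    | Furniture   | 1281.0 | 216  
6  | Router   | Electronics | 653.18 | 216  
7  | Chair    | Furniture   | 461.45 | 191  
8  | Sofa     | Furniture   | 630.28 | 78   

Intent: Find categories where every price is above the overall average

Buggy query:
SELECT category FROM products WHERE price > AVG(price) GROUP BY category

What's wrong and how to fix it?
Bug: AVG() is an aggregate; it can't sit directly in WHERE

Fix: Compute the overall average in a scalar subquery and compare each group's MIN against it in HAVING

Corrected query:
SELECT category FROM products GROUP BY category HAVING MIN(price) > (SELECT AVG(price) FROM products)

Result:
(no rows)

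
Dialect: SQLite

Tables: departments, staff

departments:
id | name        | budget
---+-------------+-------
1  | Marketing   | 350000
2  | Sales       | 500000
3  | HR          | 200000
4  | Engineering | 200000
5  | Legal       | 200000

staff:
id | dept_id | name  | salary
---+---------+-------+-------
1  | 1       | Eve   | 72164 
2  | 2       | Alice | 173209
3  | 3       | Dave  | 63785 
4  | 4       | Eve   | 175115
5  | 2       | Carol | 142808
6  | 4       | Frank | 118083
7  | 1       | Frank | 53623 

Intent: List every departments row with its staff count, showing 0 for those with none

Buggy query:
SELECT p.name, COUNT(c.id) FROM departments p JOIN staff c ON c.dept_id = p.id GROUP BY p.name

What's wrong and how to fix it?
Bug: An inner join excludes parents with zero children

Fix: Switch to LEFT JOIN to retain unmatched parent rows

Corrected query:
SELECT p.name, COUNT(c.id) FROM departments p LEFT JOIN staff c ON c.dept_id = p.id GROUP BY p.name

Result:
name        | COUNT(c.id)
------------+------------
Engineering | 2          
HR          | 1          
Legal       | 0          
Marketing   | 2          
Sales       | 2          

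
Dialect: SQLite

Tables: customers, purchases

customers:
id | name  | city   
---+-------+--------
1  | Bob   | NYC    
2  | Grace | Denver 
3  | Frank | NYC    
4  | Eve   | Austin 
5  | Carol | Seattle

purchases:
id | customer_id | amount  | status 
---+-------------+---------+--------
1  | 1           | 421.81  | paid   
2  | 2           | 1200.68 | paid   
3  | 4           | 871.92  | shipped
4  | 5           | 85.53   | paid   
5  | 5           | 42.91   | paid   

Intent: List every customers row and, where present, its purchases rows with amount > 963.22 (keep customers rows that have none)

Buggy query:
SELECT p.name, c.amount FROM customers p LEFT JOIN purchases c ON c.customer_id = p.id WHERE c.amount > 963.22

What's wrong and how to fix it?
Bug: Filtering c.amount in WHERE discards the NULL rows produced by LEFT JOIN, turning it into an inner join

Fix: Put 'c.amount > 963.22' in the JOIN's ON clause instead of WHERE

Corrected query:
SELECT p.name, c.amount FROM customers p LEFT JOIN purchases c ON c.customer_id = p.id AND c.amount > 963.22

Result:
name  | amount 
------+--------
Bob   | NULL   
Grace | 1200.68
Frank | NULL   
Eve   | NULL   
Carol | NULL   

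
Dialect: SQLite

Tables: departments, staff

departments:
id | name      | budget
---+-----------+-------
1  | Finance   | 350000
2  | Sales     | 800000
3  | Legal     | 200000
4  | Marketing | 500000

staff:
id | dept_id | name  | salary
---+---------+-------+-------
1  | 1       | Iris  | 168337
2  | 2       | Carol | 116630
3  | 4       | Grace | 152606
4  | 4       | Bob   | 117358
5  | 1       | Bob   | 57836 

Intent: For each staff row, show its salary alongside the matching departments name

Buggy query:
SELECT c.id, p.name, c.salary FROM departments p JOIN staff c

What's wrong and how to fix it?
Bug: JOIN with no ON clause produces a cartesian product; every staff row pairs with every departments row

Fix: Specify the join condition linking the foreign key to the parent id

Corrected query:
SELECT c.id, p.name, c.salary FROM departments p JOIN staff c ON c.dept_id = p.id

Result:
id | name      | salary
---+-----------+-------
1  | Finance   | 168337
2  | Sales     | 116630
3  | Marketing | 152606
4  | Marketing | 117358
5  | Finance   | 57836 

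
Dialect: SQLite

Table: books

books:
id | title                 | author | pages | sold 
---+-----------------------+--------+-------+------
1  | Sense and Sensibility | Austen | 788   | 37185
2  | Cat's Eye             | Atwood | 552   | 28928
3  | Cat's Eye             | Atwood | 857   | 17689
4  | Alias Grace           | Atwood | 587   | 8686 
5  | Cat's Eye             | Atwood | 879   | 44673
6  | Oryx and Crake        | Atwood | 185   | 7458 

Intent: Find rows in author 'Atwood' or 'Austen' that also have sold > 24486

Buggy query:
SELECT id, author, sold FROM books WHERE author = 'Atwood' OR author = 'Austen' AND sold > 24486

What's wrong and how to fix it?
Bug: Without parentheses, AND is evaluated before OR, so the sold filter only applies to the 'Austen' branch

Fix: Group the OR with parentheses (or use IN), then AND the threshold

Corrected query:
SELECT id, author, sold FROM books WHERE (author = 'Atwood' OR author = 'Austen') AND sold > 24486

Result:
id | author | sold 
---+--------+------
1  | Austen | 37185
2  | Atwood | 28928
5  | Atwood | 44673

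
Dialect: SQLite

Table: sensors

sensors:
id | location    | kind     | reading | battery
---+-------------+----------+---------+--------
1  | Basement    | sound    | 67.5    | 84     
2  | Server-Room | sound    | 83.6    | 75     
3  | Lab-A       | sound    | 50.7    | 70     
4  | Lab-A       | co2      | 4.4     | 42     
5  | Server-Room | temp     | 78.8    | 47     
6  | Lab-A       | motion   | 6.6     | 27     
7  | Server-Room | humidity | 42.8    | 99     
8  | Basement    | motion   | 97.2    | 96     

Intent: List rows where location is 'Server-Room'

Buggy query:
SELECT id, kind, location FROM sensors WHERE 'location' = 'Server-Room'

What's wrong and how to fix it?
Bug: 'location' in single quotes is a string literal, not the column; the comparison is literal-vs-literal and never true

Fix: Remove the quotes around the column name (or use double quotes for an identifier)

Corrected query:
SELECT id, kind, location FROM sensors WHERE location = 'Server-Room'

Result:
id | kind     | location   
---+----------+------------
2  | sound    | Server-Room
5  | temp     | Server-Room
7  | humidity | Server-Room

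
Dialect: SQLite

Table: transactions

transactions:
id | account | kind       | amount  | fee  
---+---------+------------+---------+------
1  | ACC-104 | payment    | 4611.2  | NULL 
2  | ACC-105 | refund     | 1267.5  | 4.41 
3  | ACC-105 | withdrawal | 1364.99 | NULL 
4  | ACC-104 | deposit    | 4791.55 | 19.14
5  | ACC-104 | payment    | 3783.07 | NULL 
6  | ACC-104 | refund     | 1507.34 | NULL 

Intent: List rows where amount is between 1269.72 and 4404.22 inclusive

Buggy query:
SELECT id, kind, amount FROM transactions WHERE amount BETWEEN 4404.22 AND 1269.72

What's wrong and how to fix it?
Bug: The bounds are reversed; BETWEEN a AND b requires a <= b to match anything

Fix: Write BETWEEN 1269.72 AND 4404.22

Corrected query:
SELECT id, kind, amount FROM transactions WHERE amount BETWEEN 1269.72 AND 4404.22

Result:
id | kind       | amount 
---+------------+--------
3  | withdrawal | 1364.99
5  | payment    | 3783.07
6  | refund     | 1507.34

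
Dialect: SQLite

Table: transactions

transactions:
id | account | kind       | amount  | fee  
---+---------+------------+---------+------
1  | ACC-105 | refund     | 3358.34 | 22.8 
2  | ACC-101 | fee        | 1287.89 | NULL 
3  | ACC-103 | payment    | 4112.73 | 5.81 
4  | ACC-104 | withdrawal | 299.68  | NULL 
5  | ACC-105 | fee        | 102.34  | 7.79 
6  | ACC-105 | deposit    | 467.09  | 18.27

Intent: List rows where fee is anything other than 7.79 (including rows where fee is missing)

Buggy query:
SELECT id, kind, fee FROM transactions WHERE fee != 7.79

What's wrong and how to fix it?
Bug: Inequality against NULL is unknown, not true; rows with NULL are dropped

Fix: Add an explicit OR fee IS NULL to include the missing-value rows

Corrected query:
SELECT id, kind, fee FROM transactions WHERE fee != 7.79 OR fee IS NULL

Result:
id | kind       | fee  
---+------------+------
1  | refund     | 22.8 
2  | fee        | NULL 
3  | payment    | 5.81 
4  | withdrawal | NULL 
6  | deposit    | 18.27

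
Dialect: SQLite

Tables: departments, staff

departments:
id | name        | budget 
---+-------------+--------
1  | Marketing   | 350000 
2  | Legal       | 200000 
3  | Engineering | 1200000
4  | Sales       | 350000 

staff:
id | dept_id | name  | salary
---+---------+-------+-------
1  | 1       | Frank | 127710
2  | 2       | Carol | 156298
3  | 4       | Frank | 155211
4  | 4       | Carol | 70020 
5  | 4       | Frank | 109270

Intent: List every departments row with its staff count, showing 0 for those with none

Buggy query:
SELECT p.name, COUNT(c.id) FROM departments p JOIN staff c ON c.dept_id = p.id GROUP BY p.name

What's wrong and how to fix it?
Bug: An inner join excludes parents with zero children

Fix: Switch to LEFT JOIN to retain unmatched parent rows

Corrected query:
SELECT p.name, COUNT(c.id) FROM departments p LEFT JOIN staff c ON c.dept_id = p.id GROUP BY p.name

Result:
name        | COUNT(c.id)
------------+------------
Engineering | 0          
Legal       | 1          
Marketing   | 1          
Sales       | 3          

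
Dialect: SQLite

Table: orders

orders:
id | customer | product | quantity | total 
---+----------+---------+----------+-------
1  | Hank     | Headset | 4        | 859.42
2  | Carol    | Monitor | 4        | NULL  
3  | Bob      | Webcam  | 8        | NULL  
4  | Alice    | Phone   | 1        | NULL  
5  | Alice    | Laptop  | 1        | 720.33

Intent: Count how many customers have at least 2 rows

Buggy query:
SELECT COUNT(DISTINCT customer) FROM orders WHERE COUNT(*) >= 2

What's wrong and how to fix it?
Bug: COUNT(*) cannot appear in WHERE; the per-group count doesn't exist yet

Fix: Use a subquery that GROUPs and filters with HAVING, then count its rows

Corrected query:
SELECT COUNT(*) FROM (SELECT customer FROM orders GROUP BY customer HAVING COUNT(*) >= 2)

Result:
COUNT(*)
--------
1       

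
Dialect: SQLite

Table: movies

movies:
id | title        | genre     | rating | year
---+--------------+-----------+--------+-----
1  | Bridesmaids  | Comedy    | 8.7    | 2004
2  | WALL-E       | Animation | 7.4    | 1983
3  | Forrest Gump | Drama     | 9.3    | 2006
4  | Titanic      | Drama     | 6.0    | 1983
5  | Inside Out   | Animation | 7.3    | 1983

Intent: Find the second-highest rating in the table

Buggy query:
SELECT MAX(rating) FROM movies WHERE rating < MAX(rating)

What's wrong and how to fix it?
Bug: MAX(rating) on the right of the comparison is an aggregate-in-WHERE error

Fix: Compute the overall MAX in a subquery, then take MAX of rows below it

Corrected query:
SELECT MAX(rating) FROM movies WHERE rating < (SELECT MAX(rating) FROM movies)

Result:
MAX(rating)
-----------
8.7        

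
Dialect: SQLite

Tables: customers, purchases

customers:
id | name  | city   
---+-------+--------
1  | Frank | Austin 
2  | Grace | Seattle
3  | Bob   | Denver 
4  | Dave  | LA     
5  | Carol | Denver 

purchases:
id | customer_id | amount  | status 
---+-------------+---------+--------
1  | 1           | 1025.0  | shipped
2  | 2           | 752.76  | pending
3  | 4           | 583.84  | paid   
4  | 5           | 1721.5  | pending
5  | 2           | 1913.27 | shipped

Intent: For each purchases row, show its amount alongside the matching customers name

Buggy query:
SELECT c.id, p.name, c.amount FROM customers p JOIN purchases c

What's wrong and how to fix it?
Bug: Missing join condition: each purchases row is matched to all customers rows instead of just its own

Fix: Specify the join condition linking the foreign key to the parent id

Corrected query:
SELECT c.id, p.name, c.amount FROM customers p JOIN purchases c ON c.customer_id = p.id

Result:
id | name  | amount 
---+-------+--------
1  | Frank | 1025   
2  | Grace | 752.76 
3  | Dave  | 583.84 
4  | Carol | 1721.5 
5  | Grace | 1913.27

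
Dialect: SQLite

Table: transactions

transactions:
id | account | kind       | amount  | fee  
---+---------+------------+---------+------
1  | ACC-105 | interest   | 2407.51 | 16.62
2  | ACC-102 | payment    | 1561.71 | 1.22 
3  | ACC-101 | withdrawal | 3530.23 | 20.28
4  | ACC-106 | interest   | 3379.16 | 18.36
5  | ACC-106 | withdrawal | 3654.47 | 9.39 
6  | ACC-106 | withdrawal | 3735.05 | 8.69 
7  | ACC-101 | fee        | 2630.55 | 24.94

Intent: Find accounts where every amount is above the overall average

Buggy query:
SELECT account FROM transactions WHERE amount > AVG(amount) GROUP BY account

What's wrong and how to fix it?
Bug: AVG() is an aggregate; it can't sit directly in WHERE

Fix: Use a subquery for AVG and a HAVING MIN(...) filter so the condition holds for every row in the group

Corrected query:
SELECT account FROM transactions GROUP BY account HAVING MIN(amount) > (SELECT AVG(amount) FROM transactions)

Result:
account
-------
ACC-106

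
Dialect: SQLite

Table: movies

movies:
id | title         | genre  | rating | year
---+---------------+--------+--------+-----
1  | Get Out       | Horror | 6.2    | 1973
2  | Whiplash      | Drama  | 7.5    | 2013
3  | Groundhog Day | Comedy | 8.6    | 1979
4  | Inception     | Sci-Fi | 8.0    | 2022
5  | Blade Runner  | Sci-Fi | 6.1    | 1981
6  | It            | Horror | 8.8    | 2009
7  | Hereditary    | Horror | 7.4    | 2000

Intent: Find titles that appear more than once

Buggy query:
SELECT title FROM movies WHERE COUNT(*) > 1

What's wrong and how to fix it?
Bug: COUNT(*) is an aggregate and cannot be used in WHERE

Fix: GROUP BY title, then filter groups with HAVING COUNT(*) > 1

Corrected query:
SELECT title FROM movies GROUP BY title HAVING COUNT(*) > 1

Result:
(no rows)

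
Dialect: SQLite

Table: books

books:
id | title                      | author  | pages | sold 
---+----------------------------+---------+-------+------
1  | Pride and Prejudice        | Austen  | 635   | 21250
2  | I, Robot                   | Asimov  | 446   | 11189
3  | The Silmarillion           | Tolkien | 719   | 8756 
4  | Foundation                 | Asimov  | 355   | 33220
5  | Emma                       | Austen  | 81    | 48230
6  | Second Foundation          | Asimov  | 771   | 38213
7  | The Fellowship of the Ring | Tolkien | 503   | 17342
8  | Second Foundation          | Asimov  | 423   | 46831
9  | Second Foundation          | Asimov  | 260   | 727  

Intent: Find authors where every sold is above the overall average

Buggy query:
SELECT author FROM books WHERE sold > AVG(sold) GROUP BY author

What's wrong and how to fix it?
Bug: WHERE evaluates per row before aggregation, so AVG() is unavailable

Fix: Compute the overall average in a scalar subquery and compare each group's MIN against it in HAVING

Corrected query:
SELECT author FROM books GROUP BY author HAVING MIN(sold) > (SELECT AVG(sold) FROM books)

Result:
(no rows)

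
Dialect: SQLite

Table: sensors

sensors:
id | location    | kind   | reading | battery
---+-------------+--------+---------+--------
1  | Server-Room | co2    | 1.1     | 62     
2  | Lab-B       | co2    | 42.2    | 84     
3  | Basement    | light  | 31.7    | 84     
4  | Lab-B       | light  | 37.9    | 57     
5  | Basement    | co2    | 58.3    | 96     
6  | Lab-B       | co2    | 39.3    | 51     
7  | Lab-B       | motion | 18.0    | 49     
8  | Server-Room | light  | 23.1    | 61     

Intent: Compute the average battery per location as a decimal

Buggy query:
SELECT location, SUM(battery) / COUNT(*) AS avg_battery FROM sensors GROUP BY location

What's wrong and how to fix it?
Bug: SUM(battery) and COUNT(*) are both integers; the division truncates the fractional part

Fix: Multiply by 1.0 (or CAST to REAL) to force floating-point division

Corrected query:
SELECT location, SUM(battery) * 1.0 / COUNT(*) AS avg_battery FROM sensors GROUP BY location

Result:
location    | avg_battery
------------+------------
Basement    | 90         
Lab-B       | 60.25      
Server-Room | 61.5       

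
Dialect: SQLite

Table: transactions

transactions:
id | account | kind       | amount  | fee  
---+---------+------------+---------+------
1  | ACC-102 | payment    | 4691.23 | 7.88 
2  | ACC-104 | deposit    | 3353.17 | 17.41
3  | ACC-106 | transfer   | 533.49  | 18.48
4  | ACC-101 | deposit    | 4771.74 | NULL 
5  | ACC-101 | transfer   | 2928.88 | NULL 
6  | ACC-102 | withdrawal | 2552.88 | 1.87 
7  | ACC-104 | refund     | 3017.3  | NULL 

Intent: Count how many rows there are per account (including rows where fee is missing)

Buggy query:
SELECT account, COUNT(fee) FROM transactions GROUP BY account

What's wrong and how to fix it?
Bug: COUNT(fee) skips NULLs, so groups with missing fee are undercounted

Fix: Replace COUNT(fee) with COUNT(*)

Corrected query:
SELECT account, COUNT(*) FROM transactions GROUP BY account

Result:
account | COUNT(*)
--------+---------
ACC-101 | 2       
ACC-102 | 2       
ACC-104 | 2       
ACC-106 | 1       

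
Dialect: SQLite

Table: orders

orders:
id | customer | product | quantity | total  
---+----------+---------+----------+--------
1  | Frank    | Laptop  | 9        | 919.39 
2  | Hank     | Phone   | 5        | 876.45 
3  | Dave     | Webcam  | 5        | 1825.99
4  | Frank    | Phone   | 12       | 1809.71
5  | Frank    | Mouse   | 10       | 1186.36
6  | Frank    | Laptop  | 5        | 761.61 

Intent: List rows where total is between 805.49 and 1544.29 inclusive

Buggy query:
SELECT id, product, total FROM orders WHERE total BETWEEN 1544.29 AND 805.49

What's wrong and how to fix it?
Bug: The bounds are reversed; BETWEEN a AND b requires a <= b to match anything

Fix: Swap the bounds so the smaller value comes first

Corrected query:
SELECT id, product, total FROM orders WHERE total BETWEEN 805.49 AND 1544.29

Result:
id | product | total  
---+---------+--------
1  | Laptop  | 919.39 
2  | Phone   | 876.45 
5  | Mouse   | 1186.36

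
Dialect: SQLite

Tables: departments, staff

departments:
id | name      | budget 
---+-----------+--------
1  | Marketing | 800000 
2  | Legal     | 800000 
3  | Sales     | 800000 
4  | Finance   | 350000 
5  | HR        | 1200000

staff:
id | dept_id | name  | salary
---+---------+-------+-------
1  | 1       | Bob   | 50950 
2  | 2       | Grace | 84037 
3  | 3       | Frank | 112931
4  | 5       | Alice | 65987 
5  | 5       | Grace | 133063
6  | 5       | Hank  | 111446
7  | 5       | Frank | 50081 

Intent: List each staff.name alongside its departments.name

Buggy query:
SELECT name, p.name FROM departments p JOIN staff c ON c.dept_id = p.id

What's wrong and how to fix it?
Bug: Both tables have a 'name' column; the unqualified reference is ambiguous

Fix: Qualify the column with its table alias (c.name)

Corrected query:
SELECT c.name, p.name FROM departments p JOIN staff c ON c.dept_id = p.id

Result:
name  | name     
------+----------
Bob   | Marketing
Grace | Legal    
Frank | Sales    
Alice | HR       
Grace | HR       
Hank  | HR       
Frank | HR       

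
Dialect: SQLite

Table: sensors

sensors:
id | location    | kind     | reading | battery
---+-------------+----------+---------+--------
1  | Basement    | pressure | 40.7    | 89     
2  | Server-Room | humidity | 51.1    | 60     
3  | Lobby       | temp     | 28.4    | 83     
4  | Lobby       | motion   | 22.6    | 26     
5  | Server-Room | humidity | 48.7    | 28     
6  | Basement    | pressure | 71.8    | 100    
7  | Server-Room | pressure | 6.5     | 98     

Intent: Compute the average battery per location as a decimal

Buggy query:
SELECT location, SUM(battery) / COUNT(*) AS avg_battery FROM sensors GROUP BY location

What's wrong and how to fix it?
Bug: Both operands are integers, so '/' performs integer division and truncates

Fix: Multiply by 1.0 (or CAST to REAL) to force floating-point division

Corrected query:
SELECT location, SUM(battery) * 1.0 / COUNT(*) AS avg_battery FROM sensors GROUP BY location

Result:
location    | avg_battery
------------+------------
Basement    | 94.5       
Lobby       | 54.5       
Server-Room | 62         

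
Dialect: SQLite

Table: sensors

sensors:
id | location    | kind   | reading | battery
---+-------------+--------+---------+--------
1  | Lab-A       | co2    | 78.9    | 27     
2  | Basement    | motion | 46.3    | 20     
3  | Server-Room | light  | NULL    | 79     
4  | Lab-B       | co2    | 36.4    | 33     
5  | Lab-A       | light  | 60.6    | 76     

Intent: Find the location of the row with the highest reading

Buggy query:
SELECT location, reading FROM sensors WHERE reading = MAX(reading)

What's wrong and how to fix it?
Bug: MAX(reading) is an aggregate and cannot be used directly in WHERE

Fix: Use a subquery: WHERE reading = (SELECT MAX(reading) FROM sensors)

Corrected query:
SELECT location, reading FROM sensors WHERE reading = (SELECT MAX(reading) FROM sensors)

Result:
location | reading
---------+--------
Lab-A    | 78.9   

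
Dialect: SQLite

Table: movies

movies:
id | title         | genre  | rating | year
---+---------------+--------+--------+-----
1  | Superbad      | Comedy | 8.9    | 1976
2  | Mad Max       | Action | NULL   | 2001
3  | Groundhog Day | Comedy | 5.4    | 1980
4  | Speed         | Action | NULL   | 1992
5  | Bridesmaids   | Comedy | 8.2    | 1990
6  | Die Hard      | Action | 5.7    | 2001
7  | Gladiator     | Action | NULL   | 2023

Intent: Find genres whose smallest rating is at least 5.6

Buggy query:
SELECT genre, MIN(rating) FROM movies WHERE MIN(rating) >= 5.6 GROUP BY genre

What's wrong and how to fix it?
Bug: MIN() in WHERE is a misuse of aggregate

Fix: Replace WHERE with HAVING after the GROUP BY

Corrected query:
SELECT genre, MIN(rating) FROM movies GROUP BY genre HAVING MIN(rating) >= 5.6

Result:
genre  | MIN(rating)
-------+------------
Action | 5.7        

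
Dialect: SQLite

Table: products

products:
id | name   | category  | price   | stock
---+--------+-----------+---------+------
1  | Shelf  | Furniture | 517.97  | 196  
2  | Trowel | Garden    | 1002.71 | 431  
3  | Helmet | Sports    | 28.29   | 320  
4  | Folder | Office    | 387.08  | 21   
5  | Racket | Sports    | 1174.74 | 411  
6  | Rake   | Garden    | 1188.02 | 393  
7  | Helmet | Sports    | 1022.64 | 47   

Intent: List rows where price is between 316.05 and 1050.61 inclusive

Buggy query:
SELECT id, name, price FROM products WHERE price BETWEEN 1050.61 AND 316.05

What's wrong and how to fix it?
Bug: The bounds are reversed; BETWEEN a AND b requires a <= b to match anything

Fix: Write BETWEEN 316.05 AND 1050.61

Corrected query:
SELECT id, name, price FROM products WHERE price BETWEEN 316.05 AND 1050.61

Result:
id | name   | price  
---+--------+--------
1  | Shelf  | 517.97 
2  | Trowel | 1002.71
4  | Folder | 387.08 
7  | Helmet | 1022.64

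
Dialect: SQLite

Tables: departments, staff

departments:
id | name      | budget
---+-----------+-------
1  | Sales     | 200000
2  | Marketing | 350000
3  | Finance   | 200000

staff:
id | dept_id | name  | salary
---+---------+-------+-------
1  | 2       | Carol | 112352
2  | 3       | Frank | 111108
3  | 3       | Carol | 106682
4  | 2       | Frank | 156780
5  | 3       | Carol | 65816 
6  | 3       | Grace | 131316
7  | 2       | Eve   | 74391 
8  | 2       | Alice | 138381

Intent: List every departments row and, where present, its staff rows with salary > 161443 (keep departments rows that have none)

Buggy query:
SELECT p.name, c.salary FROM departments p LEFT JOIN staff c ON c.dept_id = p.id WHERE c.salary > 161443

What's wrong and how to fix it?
Bug: Filtering c.salary in WHERE discards the NULL rows produced by LEFT JOIN, turning it into an inner join

Fix: Move the right-table condition into the ON clause so unmatched parents are kept

Corrected query:
SELECT p.name, c.salary FROM departments p LEFT JOIN staff c ON c.dept_id = p.id AND c.salary > 161443

Result:
name      | salary
----------+-------
Sales     | NULL  
Marketing | NULL  
Finance   | NULL  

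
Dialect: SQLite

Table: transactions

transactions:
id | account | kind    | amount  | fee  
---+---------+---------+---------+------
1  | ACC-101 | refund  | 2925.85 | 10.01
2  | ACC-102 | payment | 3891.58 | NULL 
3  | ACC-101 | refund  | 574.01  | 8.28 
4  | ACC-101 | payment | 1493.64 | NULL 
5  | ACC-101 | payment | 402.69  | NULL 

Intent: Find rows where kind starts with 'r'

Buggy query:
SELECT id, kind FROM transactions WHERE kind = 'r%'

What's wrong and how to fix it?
Bug: Wildcards only work with LIKE; '=' treats '%' as a literal character

Fix: Use LIKE for wildcard pattern matching

Corrected query:
SELECT id, kind FROM transactions WHERE kind LIKE 'r%'

Result:
id | kind  
---+-------
1  | refund
3  | refund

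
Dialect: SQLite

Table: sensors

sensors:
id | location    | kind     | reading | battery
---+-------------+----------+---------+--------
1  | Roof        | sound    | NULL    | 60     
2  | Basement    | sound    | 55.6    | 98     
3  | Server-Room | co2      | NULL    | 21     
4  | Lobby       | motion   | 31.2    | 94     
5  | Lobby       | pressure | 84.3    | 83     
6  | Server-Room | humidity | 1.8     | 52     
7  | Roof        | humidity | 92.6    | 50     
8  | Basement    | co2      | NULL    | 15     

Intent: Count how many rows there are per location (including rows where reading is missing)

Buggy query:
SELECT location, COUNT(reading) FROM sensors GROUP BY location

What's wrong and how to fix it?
Bug: COUNT(reading) skips NULLs, so groups with missing reading are undercounted

Fix: Replace COUNT(reading) with COUNT(*)

Corrected query:
SELECT location, COUNT(*) FROM sensors GROUP BY location

Result:
location    | COUNT(*)
------------+---------
Basement    | 2       
Lobby       | 2       
Roof        | 2       
Server-Room | 2       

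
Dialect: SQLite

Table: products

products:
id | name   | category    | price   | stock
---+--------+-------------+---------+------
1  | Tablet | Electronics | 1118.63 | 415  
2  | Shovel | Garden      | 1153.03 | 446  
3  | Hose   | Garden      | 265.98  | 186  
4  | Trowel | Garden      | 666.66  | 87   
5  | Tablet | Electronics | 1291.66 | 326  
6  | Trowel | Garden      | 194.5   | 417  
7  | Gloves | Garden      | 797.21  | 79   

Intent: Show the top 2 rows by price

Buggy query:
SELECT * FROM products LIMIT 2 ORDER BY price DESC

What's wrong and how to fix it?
Bug: ORDER BY cannot follow LIMIT; LIMIT is the final clause

Fix: Sort with ORDER BY, then apply LIMIT

Corrected query:
SELECT * FROM products ORDER BY price DESC LIMIT 2

Result:
id | name   | category    | price   | stock
---+--------+-------------+---------+------
5  | Tablet | Electronics | 1291.66 | 326  
2  | Shovel | Garden      | 1153.03 | 446  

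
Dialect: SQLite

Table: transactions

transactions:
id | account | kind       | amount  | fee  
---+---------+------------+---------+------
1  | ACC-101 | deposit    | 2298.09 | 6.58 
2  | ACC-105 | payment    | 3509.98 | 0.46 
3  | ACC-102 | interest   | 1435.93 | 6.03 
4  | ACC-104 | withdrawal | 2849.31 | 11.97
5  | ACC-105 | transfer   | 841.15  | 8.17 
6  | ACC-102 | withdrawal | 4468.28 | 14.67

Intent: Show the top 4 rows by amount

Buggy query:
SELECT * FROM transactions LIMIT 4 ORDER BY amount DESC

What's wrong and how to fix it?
Bug: ORDER BY cannot follow LIMIT; LIMIT is the final clause

Fix: Sort with ORDER BY, then apply LIMIT

Corrected query:
SELECT * FROM transactions ORDER BY amount DESC LIMIT 4

Result:
id | account | kind       | amount  | fee  
---+---------+------------+---------+------
6  | ACC-102 | withdrawal | 4468.28 | 14.67
2  | ACC-105 | payment    | 3509.98 | 0.46 
4  | ACC-104 | withdrawal | 2849.31 | 11.97
1  | ACC-101 | deposit    | 2298.09 | 6.58 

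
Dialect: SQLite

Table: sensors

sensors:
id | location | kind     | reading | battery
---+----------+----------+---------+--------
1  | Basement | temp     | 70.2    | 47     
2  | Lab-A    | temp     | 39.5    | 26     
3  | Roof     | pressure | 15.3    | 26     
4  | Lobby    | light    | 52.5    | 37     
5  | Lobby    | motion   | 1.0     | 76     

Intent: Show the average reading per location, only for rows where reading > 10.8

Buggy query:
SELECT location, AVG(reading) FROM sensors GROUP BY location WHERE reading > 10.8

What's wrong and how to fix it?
Bug: WHERE cannot follow GROUP BY

Fix: Place WHERE between FROM and GROUP BY

Corrected query:
SELECT location, AVG(reading) FROM sensors WHERE reading > 10.8 GROUP BY location

Result:
location | AVG(reading)
---------+-------------
Basement | 70.2        
Lab-A    | 39.5        
Lobby    | 52.5        
Roof     | 15.3        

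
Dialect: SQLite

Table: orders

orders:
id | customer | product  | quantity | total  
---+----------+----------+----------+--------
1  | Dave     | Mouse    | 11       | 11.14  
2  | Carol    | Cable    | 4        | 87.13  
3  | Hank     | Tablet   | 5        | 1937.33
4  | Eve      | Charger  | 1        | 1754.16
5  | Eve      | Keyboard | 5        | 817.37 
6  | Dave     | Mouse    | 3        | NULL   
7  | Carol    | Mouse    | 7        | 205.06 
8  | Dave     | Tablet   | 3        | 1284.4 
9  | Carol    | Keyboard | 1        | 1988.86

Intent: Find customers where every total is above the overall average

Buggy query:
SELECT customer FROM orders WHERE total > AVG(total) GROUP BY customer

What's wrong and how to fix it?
Bug: WHERE evaluates per row before aggregation, so AVG() is unavailable

Fix: Compute the overall average in a scalar subquery and compare each group's MIN against it in HAVING

Corrected query:
SELECT customer FROM orders GROUP BY customer HAVING MIN(total) > (SELECT AVG(total) FROM orders)

Result:
customer
--------
Hank    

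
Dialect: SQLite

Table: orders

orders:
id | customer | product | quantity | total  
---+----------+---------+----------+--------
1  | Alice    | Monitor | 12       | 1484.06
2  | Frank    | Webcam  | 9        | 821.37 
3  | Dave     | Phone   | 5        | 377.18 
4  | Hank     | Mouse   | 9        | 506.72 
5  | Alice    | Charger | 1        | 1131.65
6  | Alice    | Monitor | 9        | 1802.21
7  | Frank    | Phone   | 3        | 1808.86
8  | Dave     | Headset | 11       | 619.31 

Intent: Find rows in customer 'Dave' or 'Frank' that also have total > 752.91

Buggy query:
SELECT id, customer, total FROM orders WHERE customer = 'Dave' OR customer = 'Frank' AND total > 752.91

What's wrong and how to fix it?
Bug: AND binds tighter than OR, so this parses as customer = 'Dave' OR (customer = 'Frank' AND total > 752.91)

Fix: Group the OR with parentheses (or use IN), then AND the threshold

Corrected query:
SELECT id, customer, total FROM orders WHERE (customer = 'Dave' OR customer = 'Frank') AND total > 752.91

Result:
id | customer | total  
---+----------+--------
2  | Frank    | 821.37 
7  | Frank    | 1808.86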